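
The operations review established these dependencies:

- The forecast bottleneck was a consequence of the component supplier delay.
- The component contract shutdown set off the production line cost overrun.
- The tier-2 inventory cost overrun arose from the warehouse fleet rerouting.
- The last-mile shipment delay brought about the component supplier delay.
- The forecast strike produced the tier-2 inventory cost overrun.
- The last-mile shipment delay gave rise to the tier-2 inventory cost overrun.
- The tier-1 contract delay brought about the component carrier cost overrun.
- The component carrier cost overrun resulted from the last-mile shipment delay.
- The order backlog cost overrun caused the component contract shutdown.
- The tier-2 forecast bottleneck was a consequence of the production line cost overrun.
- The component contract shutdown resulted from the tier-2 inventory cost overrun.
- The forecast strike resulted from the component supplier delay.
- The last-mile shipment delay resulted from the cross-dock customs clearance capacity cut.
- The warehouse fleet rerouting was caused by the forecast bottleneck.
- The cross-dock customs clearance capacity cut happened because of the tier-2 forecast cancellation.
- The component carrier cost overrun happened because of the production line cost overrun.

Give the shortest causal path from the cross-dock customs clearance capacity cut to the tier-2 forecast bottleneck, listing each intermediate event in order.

the cross-dock customs clearance capacity cut → the last-mile shipment delay
the last-mile shipment delay → the tier-2 inventory cost overrun
the tier-2 inventory cost overrun → the component contract shutdown
the component contract shutdown → the production line cost overrun
the production line cost overrun → the tier-2 forecast bottleneck
Length: 5 steps.

the cross-dock customs clearance capacity cut → the last-mile shipment delay → the tier-2 inventory cost overrun → the component contract shutdown → the production line cost overrun → the tier-2 forecast bottleneck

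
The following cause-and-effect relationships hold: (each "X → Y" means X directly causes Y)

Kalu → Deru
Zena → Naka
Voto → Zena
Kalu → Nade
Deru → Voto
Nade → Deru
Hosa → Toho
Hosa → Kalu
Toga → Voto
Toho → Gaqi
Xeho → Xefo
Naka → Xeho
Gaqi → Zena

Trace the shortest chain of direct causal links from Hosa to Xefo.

Hosa → Toho → Gaqi → Zena → Naka → Xeho → Xefo

Hosa → Toho
Toho → Gaqi
Gaqi → Zena
Zena → Naka
Naka → Xeho
Xeho → Xefo
Length: 6 steps.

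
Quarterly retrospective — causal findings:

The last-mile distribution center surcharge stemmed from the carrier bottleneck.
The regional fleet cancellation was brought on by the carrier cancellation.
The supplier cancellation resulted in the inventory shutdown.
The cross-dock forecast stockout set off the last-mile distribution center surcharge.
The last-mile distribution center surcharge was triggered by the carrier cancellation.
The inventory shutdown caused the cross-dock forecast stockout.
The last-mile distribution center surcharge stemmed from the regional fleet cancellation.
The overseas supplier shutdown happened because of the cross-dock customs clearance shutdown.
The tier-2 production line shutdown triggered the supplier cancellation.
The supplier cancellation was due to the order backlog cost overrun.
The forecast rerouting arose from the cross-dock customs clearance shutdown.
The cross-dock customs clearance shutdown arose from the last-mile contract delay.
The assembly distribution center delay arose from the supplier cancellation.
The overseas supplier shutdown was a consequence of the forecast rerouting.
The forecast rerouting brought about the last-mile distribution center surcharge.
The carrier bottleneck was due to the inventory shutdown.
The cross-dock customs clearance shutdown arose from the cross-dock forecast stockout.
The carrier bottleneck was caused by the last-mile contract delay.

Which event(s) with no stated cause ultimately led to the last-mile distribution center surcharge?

Tracing upstream from the last-mile distribution center surcharge: the last-mile distribution center surcharge ← the cross-dock forecast stockout ← the inventory shutdown ← the supplier cancellation ← the order backlog cost overrun.
A separate upstream branch: the last-mile distribution center surcharge ← the cross-dock forecast stockout ← the inventory shutdown ← the supplier cancellation ← the tier-2 production line shutdown.
A separate upstream branch: the last-mile distribution center surcharge ← the carrier bottleneck ← the last-mile contract delay.
A separate upstream branch: the last-mile distribution center surcharge ← the carrier cancellation.
Each of those chain origins has no stated cause.

the carrier cancellation, the last-mile contract delay, the order backlog cost overrun, the tier-2 production line shutdown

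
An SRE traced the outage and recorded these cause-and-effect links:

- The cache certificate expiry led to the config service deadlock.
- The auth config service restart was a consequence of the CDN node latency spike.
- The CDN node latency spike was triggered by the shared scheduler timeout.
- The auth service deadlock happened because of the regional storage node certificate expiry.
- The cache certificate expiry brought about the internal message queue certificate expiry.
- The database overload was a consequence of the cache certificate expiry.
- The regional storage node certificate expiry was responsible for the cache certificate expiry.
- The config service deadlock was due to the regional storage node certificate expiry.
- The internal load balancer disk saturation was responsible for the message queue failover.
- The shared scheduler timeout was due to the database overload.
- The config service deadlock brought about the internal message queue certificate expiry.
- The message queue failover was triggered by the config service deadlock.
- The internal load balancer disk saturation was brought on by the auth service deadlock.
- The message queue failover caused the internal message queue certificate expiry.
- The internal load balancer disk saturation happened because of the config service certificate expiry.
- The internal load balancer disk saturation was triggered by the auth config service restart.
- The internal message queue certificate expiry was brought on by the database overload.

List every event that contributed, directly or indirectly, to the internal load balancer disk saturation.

the CDN node latency spike, the auth config service restart, the auth service deadlock, the cache certificate expiry, the config service certificate expiry, the database overload, the regional storage node certificate expiry, the shared scheduler timeout

Immediate causes of the internal load balancer disk saturation: the auth service deadlock, the auth config service restart, the config service certificate expiry.
Further upstream: the regional storage node certificate expiry, the cache certificate expiry, the database overload, the shared scheduler timeout, the CDN node latency spike.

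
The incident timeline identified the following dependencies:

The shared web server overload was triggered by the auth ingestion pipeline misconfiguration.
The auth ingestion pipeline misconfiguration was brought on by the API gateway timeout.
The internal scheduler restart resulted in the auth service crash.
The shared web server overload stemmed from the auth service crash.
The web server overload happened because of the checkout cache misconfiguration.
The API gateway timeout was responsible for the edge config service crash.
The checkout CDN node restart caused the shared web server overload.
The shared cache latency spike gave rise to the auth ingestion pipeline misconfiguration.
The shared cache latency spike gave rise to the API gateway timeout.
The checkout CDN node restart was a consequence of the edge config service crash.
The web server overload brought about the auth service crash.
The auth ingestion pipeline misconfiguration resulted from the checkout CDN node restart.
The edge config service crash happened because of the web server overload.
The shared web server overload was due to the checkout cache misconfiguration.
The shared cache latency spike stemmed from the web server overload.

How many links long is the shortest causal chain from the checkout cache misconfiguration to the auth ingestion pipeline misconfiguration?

3

Shortest chain: the checkout cache misconfiguration → the web server overload → the shared cache latency spike → the auth ingestion pipeline misconfiguration.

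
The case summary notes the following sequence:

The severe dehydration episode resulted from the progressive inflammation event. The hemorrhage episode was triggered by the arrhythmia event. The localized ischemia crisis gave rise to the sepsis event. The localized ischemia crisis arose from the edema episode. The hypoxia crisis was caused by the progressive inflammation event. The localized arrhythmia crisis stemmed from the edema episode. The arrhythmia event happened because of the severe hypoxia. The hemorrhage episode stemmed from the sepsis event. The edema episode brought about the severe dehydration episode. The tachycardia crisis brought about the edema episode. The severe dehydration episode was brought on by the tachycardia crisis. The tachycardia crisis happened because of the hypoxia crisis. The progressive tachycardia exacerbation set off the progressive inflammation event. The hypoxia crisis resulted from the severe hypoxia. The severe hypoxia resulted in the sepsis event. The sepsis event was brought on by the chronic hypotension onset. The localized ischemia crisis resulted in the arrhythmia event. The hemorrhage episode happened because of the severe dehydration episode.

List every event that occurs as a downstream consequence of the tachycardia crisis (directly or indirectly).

Direct effects: the edema episode, the severe dehydration episode.
2 steps out: the localized ischemia crisis, the localized arrhythmia crisis, the hemorrhage episode.
3 steps out: the sepsis event, the arrhythmia event.
Not reachable from it: the progressive tachycardia exacerbation, the severe hypoxia, the chronic hypotension onset, the progressive inflammation event, the hypoxia crisis.

the arrhythmia event, the edema episode, the hemorrhage episode, the localized arrhythmia crisis, the localized ischemia crisis, the sepsis event, the severe dehydration episode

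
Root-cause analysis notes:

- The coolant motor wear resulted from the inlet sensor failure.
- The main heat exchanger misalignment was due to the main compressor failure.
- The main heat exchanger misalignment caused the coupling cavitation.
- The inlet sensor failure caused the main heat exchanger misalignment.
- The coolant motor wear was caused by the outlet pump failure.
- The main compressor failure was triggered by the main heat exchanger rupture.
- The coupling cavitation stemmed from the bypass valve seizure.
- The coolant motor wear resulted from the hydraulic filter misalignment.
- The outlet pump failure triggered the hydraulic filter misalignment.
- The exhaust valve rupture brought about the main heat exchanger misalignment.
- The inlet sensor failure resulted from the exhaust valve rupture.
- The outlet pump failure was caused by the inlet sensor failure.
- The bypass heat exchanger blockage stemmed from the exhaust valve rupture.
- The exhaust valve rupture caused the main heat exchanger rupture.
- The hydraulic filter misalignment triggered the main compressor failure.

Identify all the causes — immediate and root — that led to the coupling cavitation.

Immediate causes of the coupling cavitation: the bypass valve seizure, the main heat exchanger misalignment.
Further upstream: the exhaust valve rupture, the inlet sensor failure, the outlet pump failure, the hydraulic filter misalignment, the main heat exchanger rupture, the main compressor failure.

the bypass valve seizure, the exhaust valve rupture, the hydraulic filter misalignment, the inlet sensor failure, the main compressor failure, the main heat exchanger misalignment, the main heat exchanger rupture, the outlet pump failure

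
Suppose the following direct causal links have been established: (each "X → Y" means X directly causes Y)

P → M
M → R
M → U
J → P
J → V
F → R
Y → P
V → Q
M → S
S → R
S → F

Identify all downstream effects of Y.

F, M, P, R, S, U

Direct effects: P.
2 steps out: M.
3 steps out: S, R, U.
4 steps out: F.
Not reachable from it: J, V, Q.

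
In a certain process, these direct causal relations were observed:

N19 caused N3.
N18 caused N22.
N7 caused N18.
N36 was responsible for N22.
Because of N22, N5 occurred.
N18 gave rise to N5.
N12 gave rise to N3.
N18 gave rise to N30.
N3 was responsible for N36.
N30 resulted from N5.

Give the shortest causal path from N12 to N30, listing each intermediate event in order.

N12 → N3
N3 → N36
N36 → N22
N22 → N5
N5 → N30
Length: 5 steps.

N12 → N3 → N36 → N22 → N5 → N30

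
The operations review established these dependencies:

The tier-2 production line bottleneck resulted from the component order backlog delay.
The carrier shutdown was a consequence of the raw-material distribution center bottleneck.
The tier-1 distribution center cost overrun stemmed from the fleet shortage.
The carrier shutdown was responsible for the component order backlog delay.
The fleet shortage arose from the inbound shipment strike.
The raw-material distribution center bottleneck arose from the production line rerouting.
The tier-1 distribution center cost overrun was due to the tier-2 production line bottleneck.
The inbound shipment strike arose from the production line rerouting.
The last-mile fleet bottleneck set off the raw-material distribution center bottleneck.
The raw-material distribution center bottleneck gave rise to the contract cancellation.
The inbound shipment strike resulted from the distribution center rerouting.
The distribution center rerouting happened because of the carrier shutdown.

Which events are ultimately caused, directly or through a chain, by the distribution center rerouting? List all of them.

the fleet shortage, the inbound shipment strike, the tier-1 distribution center cost overrun

Direct effects: the inbound shipment strike.
2 steps out: the fleet shortage.
3 steps out: the tier-1 distribution center cost overrun.
Not reachable from it: the production line rerouting, the raw-material distribution center bottleneck, the carrier shutdown, the contract cancellation, the component order backlog delay, the tier-2 production line bottleneck, the last-mile fleet bottleneck.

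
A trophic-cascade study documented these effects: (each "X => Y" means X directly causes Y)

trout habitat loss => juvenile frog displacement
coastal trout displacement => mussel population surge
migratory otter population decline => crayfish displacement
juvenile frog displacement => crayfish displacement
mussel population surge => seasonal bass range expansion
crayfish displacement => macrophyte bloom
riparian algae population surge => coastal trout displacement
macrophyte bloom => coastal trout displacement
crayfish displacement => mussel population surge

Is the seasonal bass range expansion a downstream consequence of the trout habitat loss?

There is a causal chain: the trout habitat loss → the juvenile frog displacement → the crayfish displacement → the mussel population surge → the seasonal bass range expansion.

Yes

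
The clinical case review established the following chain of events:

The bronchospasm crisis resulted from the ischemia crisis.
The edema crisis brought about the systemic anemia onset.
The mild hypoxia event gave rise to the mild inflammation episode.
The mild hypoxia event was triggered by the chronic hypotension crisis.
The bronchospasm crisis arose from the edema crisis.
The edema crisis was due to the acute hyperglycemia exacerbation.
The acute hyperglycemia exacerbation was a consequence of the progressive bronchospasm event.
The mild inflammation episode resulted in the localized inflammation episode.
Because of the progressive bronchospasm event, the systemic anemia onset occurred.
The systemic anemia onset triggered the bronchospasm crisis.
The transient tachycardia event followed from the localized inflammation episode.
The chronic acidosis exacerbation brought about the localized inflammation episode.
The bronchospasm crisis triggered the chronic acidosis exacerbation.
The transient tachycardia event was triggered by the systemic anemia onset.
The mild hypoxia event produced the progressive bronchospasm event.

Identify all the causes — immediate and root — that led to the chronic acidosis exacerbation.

the acute hyperglycemia exacerbation, the bronchospasm crisis, the chronic hypotension crisis, the edema crisis, the ischemia crisis, the mild hypoxia event, the progressive bronchospasm event, the systemic anemia onset

Immediate cause of the chronic acidosis exacerbation: the bronchospasm crisis.
Further upstream: the chronic hypotension crisis, the mild hypoxia event, the progressive bronchospasm event, the acute hyperglycemia exacerbation, the edema crisis, the systemic anemia onset, the ischemia crisis.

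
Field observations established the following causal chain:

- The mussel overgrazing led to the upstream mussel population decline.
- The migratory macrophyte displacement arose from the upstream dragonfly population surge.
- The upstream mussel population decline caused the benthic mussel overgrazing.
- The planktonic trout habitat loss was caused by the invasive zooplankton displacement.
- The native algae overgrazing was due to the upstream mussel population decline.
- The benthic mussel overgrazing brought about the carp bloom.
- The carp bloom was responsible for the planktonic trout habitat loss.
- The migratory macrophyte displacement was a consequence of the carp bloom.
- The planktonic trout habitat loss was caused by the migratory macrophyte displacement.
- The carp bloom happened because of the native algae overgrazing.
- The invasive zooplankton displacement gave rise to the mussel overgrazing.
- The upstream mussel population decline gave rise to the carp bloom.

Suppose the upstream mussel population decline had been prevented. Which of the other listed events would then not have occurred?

Downstream of the upstream mussel population decline: the benthic mussel overgrazing, the native algae overgrazing, the carp bloom, the migratory macrophyte displacement, the planktonic trout habitat loss.
Of those, still caused via another path: the migratory macrophyte displacement, the planktonic trout habitat loss.
The remainder have no surviving cause.

the benthic mussel overgrazing, the carp bloom, the native algae overgrazing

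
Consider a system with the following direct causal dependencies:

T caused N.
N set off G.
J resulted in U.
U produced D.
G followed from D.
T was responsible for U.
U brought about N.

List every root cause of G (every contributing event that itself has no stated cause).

J, T

Tracing upstream from G: G ← N ← U ← J.
A separate upstream branch: G ← N ← T.
Each of those chain origins has no stated cause.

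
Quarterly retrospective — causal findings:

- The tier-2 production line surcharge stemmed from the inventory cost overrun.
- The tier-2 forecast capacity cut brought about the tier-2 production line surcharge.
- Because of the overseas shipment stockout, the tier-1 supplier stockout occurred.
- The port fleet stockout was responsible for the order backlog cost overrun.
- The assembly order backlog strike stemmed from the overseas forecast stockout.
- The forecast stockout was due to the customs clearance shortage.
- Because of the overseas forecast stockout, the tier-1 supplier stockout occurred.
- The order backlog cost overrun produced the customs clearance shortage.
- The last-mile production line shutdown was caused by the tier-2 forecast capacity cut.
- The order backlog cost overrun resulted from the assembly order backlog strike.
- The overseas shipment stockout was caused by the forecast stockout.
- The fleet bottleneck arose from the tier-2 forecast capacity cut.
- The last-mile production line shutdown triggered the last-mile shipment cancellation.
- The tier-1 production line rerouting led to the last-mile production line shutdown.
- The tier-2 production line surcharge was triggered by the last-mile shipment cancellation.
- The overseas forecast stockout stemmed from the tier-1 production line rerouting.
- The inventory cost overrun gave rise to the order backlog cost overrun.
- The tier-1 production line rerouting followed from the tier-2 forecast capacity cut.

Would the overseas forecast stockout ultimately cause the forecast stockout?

Yes

There is a causal chain: the overseas forecast stockout → the assembly order backlog strike → the order backlog cost overrun → the customs clearance shortage → the forecast stockout.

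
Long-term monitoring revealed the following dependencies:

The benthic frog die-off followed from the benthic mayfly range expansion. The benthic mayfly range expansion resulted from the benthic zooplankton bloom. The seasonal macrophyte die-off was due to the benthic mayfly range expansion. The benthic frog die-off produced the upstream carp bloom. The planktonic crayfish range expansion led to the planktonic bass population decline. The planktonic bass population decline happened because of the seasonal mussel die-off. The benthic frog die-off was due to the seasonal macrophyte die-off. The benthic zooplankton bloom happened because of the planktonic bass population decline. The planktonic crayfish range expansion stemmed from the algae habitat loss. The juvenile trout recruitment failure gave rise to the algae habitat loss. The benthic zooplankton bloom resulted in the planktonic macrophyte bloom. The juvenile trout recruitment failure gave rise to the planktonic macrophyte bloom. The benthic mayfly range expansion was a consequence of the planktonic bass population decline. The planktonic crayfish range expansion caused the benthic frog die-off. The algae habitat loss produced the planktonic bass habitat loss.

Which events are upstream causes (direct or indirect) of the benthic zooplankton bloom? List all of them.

the algae habitat loss, the juvenile trout recruitment failure, the planktonic bass population decline, the planktonic crayfish range expansion, the seasonal mussel die-off

Immediate cause of the benthic zooplankton bloom: the planktonic bass population decline.
Further upstream: the juvenile trout recruitment failure, the algae habitat loss, the planktonic crayfish range expansion, the seasonal mussel die-off.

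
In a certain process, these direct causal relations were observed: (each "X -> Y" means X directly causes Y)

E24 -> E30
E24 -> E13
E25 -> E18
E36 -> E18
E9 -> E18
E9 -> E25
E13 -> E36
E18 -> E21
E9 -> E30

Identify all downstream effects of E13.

E18, E21, E36

Direct effects: E36.
2 steps out: E18.
3 steps out: E21.
Not reachable from it: E24, E9, E25, E30.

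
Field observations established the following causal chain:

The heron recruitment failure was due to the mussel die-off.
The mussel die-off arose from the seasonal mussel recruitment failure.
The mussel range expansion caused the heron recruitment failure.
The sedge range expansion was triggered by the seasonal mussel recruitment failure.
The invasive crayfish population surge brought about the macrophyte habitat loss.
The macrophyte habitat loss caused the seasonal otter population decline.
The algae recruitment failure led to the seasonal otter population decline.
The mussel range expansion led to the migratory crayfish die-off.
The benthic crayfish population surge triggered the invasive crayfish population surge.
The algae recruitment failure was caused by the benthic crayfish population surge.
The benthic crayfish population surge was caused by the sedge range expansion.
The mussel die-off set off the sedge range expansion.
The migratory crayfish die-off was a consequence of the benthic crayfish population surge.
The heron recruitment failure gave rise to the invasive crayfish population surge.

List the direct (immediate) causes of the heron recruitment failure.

Upstream contributors include the seasonal mussel recruitment failure, but only the mussel die-off, the mussel range expansion feed directly into the heron recruitment failure.

the mussel die-off, the mussel range expansion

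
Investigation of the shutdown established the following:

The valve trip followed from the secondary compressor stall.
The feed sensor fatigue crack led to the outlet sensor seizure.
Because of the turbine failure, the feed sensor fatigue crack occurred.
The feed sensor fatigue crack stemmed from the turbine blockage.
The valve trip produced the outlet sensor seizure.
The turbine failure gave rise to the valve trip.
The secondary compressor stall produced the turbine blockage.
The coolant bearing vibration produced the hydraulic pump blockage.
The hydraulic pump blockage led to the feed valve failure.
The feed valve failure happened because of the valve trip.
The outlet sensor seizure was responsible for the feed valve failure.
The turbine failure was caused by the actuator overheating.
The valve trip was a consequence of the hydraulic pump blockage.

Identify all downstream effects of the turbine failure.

the feed sensor fatigue crack, the feed valve failure, the outlet sensor seizure, the valve trip

Direct effects: the feed sensor fatigue crack, the valve trip.
2 steps out: the outlet sensor seizure, the feed valve failure.
Not reachable from it: the actuator overheating, the secondary compressor stall, the turbine blockage, the coolant bearing vibration, the hydraulic pump blockage.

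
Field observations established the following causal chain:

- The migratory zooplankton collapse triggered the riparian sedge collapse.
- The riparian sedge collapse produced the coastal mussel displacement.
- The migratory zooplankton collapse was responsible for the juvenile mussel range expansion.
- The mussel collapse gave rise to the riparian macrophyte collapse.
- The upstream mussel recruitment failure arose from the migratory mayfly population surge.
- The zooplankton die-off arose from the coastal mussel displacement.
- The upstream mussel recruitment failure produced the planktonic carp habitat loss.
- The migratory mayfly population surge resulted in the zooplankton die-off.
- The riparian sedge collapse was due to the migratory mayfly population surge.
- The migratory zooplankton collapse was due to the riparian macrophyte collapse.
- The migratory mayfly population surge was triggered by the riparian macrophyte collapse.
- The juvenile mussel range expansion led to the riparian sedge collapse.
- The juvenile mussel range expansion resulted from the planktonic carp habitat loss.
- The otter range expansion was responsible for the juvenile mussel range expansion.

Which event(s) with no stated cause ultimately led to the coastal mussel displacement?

the mussel collapse, the otter range expansion

Tracing upstream from the coastal mussel displacement: the coastal mussel displacement ← the riparian sedge collapse ← the juvenile mussel range expansion ← the otter range expansion.
A separate upstream branch: the coastal mussel displacement ← the riparian sedge collapse ← the migratory mayfly population surge ← the riparian macrophyte collapse ← the mussel collapse.
Each of those chain origins has no stated cause.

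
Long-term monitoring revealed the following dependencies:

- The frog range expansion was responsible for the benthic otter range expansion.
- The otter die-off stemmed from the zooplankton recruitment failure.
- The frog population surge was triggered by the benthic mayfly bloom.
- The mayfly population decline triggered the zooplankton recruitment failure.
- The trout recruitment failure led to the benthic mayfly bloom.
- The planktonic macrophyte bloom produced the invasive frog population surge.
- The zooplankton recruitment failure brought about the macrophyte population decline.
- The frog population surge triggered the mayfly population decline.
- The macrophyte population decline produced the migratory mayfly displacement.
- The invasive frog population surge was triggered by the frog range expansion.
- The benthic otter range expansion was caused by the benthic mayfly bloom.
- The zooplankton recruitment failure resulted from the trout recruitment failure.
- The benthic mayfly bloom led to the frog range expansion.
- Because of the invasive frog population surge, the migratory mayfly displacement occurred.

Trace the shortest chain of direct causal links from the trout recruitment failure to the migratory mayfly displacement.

the trout recruitment failure → the zooplankton recruitment failure
the zooplankton recruitment failure → the macrophyte population decline
the macrophyte population decline → the migratory mayfly displacement
Length: 3 steps.

the trout recruitment failure → the zooplankton recruitment failure → the macrophyte population decline → the migratory mayfly displacement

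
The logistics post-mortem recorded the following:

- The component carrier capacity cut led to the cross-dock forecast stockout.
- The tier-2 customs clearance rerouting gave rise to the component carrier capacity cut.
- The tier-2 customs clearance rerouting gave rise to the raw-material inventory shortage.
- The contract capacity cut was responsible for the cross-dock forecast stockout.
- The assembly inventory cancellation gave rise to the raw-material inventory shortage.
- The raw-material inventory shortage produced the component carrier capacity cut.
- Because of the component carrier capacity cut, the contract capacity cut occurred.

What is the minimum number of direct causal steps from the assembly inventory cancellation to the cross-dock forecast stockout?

Shortest chain: the assembly inventory cancellation → the raw-material inventory shortage → the component carrier capacity cut → the cross-dock forecast stockout.

3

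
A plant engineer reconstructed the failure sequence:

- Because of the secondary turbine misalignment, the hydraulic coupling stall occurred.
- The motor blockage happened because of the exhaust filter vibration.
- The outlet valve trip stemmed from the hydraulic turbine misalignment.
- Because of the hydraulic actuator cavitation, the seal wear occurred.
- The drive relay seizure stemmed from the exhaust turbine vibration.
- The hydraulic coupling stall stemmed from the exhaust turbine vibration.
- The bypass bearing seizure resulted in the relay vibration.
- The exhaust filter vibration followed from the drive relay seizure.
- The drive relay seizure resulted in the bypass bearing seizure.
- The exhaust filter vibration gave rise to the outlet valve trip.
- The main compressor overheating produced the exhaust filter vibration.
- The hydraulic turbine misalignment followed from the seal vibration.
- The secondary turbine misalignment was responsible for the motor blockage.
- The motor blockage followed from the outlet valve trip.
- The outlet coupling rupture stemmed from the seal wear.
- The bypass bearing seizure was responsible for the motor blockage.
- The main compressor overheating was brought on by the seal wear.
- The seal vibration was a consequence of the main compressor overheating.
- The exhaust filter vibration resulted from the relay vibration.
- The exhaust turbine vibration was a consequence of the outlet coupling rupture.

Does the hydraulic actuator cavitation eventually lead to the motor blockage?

There is a causal chain: the hydraulic actuator cavitation → the seal wear → the main compressor overheating → the exhaust filter vibration → the motor blockage.

Yes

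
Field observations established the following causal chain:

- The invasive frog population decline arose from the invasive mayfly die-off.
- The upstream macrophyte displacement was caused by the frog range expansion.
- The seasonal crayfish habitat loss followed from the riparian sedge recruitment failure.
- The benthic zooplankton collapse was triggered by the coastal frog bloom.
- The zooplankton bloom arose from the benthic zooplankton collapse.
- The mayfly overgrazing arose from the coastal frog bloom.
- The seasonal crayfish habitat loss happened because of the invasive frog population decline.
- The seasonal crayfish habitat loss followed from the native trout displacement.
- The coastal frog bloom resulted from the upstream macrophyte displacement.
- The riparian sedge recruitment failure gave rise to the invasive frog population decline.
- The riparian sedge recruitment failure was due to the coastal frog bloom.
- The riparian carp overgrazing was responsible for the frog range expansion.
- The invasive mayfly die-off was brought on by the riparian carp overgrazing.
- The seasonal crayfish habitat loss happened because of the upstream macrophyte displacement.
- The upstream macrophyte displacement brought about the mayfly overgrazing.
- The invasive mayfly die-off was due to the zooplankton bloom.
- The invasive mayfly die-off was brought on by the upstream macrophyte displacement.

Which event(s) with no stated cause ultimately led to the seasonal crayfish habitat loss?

the native trout displacement, the riparian carp overgrazing

Tracing upstream from the seasonal crayfish habitat loss: the seasonal crayfish habitat loss ← the upstream macrophyte displacement ← the frog range expansion ← the riparian carp overgrazing.
A separate upstream branch: the seasonal crayfish habitat loss ← the native trout displacement.
Each of those chain origins has no stated cause.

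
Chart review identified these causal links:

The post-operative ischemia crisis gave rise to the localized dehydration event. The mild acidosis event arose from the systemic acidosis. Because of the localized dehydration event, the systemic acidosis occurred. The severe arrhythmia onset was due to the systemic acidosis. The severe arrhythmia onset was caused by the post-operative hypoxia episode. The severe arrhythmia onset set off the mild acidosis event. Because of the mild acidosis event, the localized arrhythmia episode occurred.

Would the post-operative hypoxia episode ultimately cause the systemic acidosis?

No

The post-operative hypoxia episode leads to the severe arrhythmia onset, the mild acidosis event, the localized arrhythmia episode; the systemic acidosis is not among them.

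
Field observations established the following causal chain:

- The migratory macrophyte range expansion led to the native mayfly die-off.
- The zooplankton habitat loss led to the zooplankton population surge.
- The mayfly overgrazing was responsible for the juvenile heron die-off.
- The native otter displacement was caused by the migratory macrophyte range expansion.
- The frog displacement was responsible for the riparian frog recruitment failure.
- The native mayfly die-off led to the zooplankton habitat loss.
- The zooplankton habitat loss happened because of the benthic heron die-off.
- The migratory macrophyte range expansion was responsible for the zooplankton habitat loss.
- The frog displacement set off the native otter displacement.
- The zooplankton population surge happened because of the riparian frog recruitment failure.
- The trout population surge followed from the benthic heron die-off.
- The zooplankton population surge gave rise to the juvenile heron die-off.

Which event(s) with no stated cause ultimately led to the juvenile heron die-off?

Tracing upstream from the juvenile heron die-off: the juvenile heron die-off ← the zooplankton population surge ← the zooplankton habitat loss ← the migratory macrophyte range expansion.
A separate upstream branch: the juvenile heron die-off ← the zooplankton population surge ← the zooplankton habitat loss ← the benthic heron die-off.
A separate upstream branch: the juvenile heron die-off ← the mayfly overgrazing.
A separate upstream branch: the juvenile heron die-off ← the zooplankton population surge ← the riparian frog recruitment failure ← the frog displacement.
Each of those chain origins has no stated cause.

the benthic heron die-off, the frog displacement, the mayfly overgrazing, the migratory macrophyte range expansion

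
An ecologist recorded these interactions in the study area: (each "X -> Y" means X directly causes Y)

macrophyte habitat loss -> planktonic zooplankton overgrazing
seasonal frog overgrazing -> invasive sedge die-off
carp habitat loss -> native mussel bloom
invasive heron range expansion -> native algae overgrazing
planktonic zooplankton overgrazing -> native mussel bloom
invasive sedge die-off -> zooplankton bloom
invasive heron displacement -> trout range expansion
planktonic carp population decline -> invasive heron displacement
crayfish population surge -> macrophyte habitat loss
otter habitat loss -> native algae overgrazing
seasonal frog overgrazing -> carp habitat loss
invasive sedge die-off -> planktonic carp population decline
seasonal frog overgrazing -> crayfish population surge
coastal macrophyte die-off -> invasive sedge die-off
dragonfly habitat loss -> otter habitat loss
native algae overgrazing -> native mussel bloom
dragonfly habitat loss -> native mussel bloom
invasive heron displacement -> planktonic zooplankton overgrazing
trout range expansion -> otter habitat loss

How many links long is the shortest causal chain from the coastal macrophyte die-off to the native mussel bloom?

5

Shortest chain: the coastal macrophyte die-off → the invasive sedge die-off → the planktonic carp population decline → the invasive heron displacement → the planktonic zooplankton overgrazing → the native mussel bloom.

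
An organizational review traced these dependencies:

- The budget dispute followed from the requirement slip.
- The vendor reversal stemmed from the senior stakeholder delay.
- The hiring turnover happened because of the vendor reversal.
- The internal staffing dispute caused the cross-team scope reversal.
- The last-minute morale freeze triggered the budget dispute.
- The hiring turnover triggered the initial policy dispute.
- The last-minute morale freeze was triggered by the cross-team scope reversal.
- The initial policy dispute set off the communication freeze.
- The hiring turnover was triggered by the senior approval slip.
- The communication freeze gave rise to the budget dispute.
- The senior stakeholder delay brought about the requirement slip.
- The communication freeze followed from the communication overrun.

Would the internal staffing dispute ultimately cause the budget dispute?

Yes

There is a causal chain: the internal staffing dispute → the cross-team scope reversal → the last-minute morale freeze → the budget dispute.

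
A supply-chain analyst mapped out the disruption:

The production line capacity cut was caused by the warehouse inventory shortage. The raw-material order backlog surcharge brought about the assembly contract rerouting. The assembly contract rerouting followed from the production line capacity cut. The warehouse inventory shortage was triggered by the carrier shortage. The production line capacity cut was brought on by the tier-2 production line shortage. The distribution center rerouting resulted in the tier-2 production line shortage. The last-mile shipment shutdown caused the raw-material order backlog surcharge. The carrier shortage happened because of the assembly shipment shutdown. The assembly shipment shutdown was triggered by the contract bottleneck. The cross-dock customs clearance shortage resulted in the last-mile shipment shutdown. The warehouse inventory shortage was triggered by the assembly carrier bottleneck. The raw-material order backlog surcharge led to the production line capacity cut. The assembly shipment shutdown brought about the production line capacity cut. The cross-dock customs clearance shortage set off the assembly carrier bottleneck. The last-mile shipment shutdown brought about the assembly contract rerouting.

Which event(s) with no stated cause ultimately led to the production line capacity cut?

the contract bottleneck, the cross-dock customs clearance shortage, the distribution center rerouting

Tracing upstream from the production line capacity cut: the production line capacity cut ← the assembly shipment shutdown ← the contract bottleneck.
A separate upstream branch: the production line capacity cut ← the raw-material order backlog surcharge ← the last-mile shipment shutdown ← the cross-dock customs clearance shortage.
A separate upstream branch: the production line capacity cut ← the tier-2 production line shortage ← the distribution center rerouting.
Each of those chain origins has no stated cause.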